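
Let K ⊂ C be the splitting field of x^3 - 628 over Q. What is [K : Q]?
[K : Q] = 6

The roots of x^3 - 628 are ∛628, ω∛628, ω^2∛628 where ω = e^(2πi/3) is a primitive cube root of unity, so K = Q(∛628, ω). Now [Q(∛628):Q] = 3 (since 628 is not a perfect cube, x^3 - 628 is irreducible) and [Q(ω):Q] = 2. Both 2 and 3 divide [K:Q], and [K:Q] ≤ 3·2 = 6, so [K:Q] = 6. (Equivalently: Q(∛628) ⊂ R but ω ∉ R, so [K : Q(∛628)] = 2.)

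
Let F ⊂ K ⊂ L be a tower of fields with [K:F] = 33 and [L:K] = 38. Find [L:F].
[L:F] = 1254

The tower law says that for any tower of field extensions F ⊂ K ⊂ L with finite degrees, [L:F] = [L:K] · [K:F]. Here this gives [L:F] = 38 · 33 = 1254.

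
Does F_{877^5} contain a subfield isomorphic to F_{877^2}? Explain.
No: F_{877^2} is not a subfield of F_{877^5}

F_{p^m} embeds in F_{p^n} iff m | n. Here 2 ∤ 5 (since 5 = 2·2 + 1 with remainder 1 ≠ 0), so F_{877^2} is not a subfield of F_{877^5}. Equivalently: if it were, the tower law would give 2 = [F_{877^2}:F_877] dividing [F_{877^5}:F_877] = 5, contradiction.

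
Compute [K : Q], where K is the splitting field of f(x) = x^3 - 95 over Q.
[K : Q] = 6

The roots of x^3 - 95 are ∛95, ω∛95, ω^2∛95 where ω = e^(2πi/3) is a primitive cube root of unity, so K = Q(∛95, ω). Now [Q(∛95):Q] = 3 (since 95 is not a perfect cube, x^3 - 95 is irreducible) and [Q(ω):Q] = 2. Both 2 and 3 divide [K:Q], and [K:Q] ≤ 3·2 = 6, so [K:Q] = 6. (Equivalently: Q(∛95) ⊂ R but ω ∉ R, so [K : Q(∛95)] = 2.)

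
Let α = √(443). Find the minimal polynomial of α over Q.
m_α(x) = x^2 - 443

α satisfies α^2 - 443 = 0, so x^2 - 443 annihilates α. Since d = 443 is squarefree and ≠ 1, it is not a perfect square in Q, so x^2 - 443 has no rational root and is therefore irreducible over Q (a degree-2 polynomial over a field is irreducible iff it has no root). Hence m_α(x) = x^2 - 443.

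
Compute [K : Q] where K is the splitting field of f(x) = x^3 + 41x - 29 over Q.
[K : Q] = 6

By the rational root test, any rational root of the monic integer polynomial f(x) = x^3 + 41x - 29 must be an integer dividing the constant term -29, i.e. one of ±{1, 29}. Evaluating: f(1) = 13, f(-1) = -71, f(29) = 25549, f(-29) = -25607; none is 0, so f has no rational root and is therefore irreducible over Q (a cubic with no linear factor over a field is irreducible). For an irreducible cubic, the Galois group is A_3 or S_3 according as the discriminant disc(f) = -4a^3 - 27b^2 = -4·(41)^3 - 27·(-29)^2 = -298391 is or is not a square in Q. Here disc(f) = -298391 is not a perfect square in Q, so the Galois group of f over Q is not contained in A_3 and must be all of S_3. The splitting field has degree |S_3| = 6 over Q, so [K : Q] = 6.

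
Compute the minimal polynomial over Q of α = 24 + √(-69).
m_α(x) = x^2 - 48x + 645

From α - 24 = √(-69), squaring gives (α - 24)^2 = -69, i.e. α^2 - 48α + 576 = -69, so α^2 - 48α + 645 = 0. The discriminant of x^2 - 48x + 645 is (-48)^2 - 4·(645) = 2304 - 2580 = -276, and 4·(-69) is not a perfect square in Q since -69 is squarefree and ≠ 1. Hence x^2 - 48x + 645 is irreducible over Q and is the minimal polynomial of α.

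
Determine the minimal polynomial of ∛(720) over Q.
m_α(x) = x^3 - 720

α satisfies α^3 = 720, so x^3 - 720 annihilates α. By the rational root test, a rational root p/q (in lowest terms) of x^3 - 720 would satisfy p^3 = 720 q^3, forcing q = 1 and p^3 = 720; but 720 is not a perfect cube, contradiction. A monic cubic over Q with no rational root is irreducible (any nontrivial factorization would include a linear factor). Hence x^3 - 720 is the minimal polynomial of α, and in particular [Q(α):Q] = 3.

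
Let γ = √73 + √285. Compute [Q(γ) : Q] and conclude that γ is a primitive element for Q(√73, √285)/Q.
[Q(γ) : Q] = 4 (equivalently, Q(γ) = Q(√73, √285))

Obviously Q(γ) ⊆ Q(√73, √285), and [Q(√73, √285):Q] = 4 (since 73, 285 are distinct squarefree integers > 1 with 20805 not a perfect square). To show equality we compute the minimal polynomial of γ. From γ = √73 + √285: γ^2 = 73 + 2√(20805) + 285 = 358 + 2√(20805), so γ^2 - 358 = 2√(20805); squaring, (γ^2 - 358)^2 = 4·20805, i.e. γ^4 - 716γ^2 + 128164 - 83220 = 0, i.e. γ^4 - 716γ^2 + 44944 = 0. So γ is a root of x^4 - 716x^2 + 44944. This polynomial is irreducible over Q: it has no rational root (each ±√73 ± √285 is irrational), and any factorization into two quadratics over Q would force √(20805) ∈ Q (pairing opposite roots) or √73, √285 ∈ Q (other pairings), all impossible. Hence [Q(γ):Q] = 4 = [Q(√73, √285):Q], so Q(γ) = Q(√73, √285).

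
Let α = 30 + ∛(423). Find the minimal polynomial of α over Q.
m_α(x) = x^3 - 90x^2 + 2700x - 27423

Set β = α - 30 = ∛(423), so β^3 = 423. Then (α - 30)^3 - 423 = 0, i.e. α is a root of g(x) = (x - 30)^3 - 423 = x^3 - 90x^2 + 2700x - 27423. Since g(x) = h(x - 30) where h(x) = x^3 - 423, and h is irreducible over Q (because 423 is not a perfect cube, so h has no rational root, and a monic cubic with no rational root is irreducible), g is also irreducible (irreducibility is preserved under the substitution x → x - 30). Hence m_α(x) = x^3 - 90x^2 + 2700x - 27423.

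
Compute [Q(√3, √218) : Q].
[Q(√3, √218) : Q] = 4

[Q(√3):Q] = 2 (min poly x^2 - 3, irreducible since 3 is squarefree > 1). For the top step, suppose √218 ∈ Q(√3), say √218 = c + d√3 with c, d ∈ Q. Squaring: 218 = c^2 + 3d^2 + 2cd√3. Since √3 ∉ Q this forces 2cd = 0. If d = 0 then √218 = c ∈ Q, contradicting 218 squarefree > 1. If c = 0 then 218 = 3d^2, so 3·218 = (3d)^2 is a perfect square in Q — but 3·218 = 654 is not a perfect square (since 3 and 218 are distinct squarefree integers). Contradiction. Hence √218 ∉ Q(√3), so x^2 - 218 stays irreducible over Q(√3) and [Q(√3, √218) : Q(√3)] = 2. By the tower law, [Q(√3, √218) : Q] = 2 · 2 = 4.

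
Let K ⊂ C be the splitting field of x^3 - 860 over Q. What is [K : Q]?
[K : Q] = 6

The roots of x^3 - 860 are ∛860, ω∛860, ω^2∛860 where ω = e^(2πi/3) is a primitive cube root of unity, so K = Q(∛860, ω). Now [Q(∛860):Q] = 3 (since 860 is not a perfect cube, x^3 - 860 is irreducible) and [Q(ω):Q] = 2. Both 2 and 3 divide [K:Q], and [K:Q] ≤ 3·2 = 6, so [K:Q] = 6. (Equivalently: Q(∛860) ⊂ R but ω ∉ R, so [K : Q(∛860)] = 2.)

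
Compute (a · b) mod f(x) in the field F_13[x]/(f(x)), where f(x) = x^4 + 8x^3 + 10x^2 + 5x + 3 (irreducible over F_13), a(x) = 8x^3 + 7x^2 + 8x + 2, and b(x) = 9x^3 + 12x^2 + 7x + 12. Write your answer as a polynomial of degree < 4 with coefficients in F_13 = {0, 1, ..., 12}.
a · b ≡ 9x^3 + 3 (mod f(x))

Multiply in F_13[x]: a(x)·b(x) = (8x^3 + 7x^2 + 8x + 2)·(9x^3 + 12x^2 + 7x + 12) = 7x^6 + 3x^5 + 4x^4 + 12x^3 + 8x^2 + 6x + 11. This has degree ≥ 4, so divide by f(x) over F_13: 7x^6 + 3x^5 + 4x^4 + 12x^3 + 8x^2 + 6x + 11 = (7x^2 + 12x + 7)·(x^4 + 8x^3 + 10x^2 + 5x + 3) + (9x^3 + 3). Hence a·b ≡ 9x^3 + 3 (mod f). (F_13[x]/(f) is a field with 13^4 = 28561 elements since f is irreducible of degree 4.)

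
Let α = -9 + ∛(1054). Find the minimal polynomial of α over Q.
m_α(x) = x^3 + 27x^2 + 243x - 325

Set β = α + 9 = ∛(1054), so β^3 = 1054. Then (α + 9)^3 - 1054 = 0, i.e. α is a root of g(x) = (x + 9)^3 - 1054 = x^3 + 27x^2 + 243x - 325. Since g(x) = h(x + 9) where h(x) = x^3 - 1054, and h is irreducible over Q (because 1054 is not a perfect cube, so h has no rational root, and a monic cubic with no rational root is irreducible), g is also irreducible (irreducibility is preserved under the substitution x → x + 9). Hence m_α(x) = x^3 + 27x^2 + 243x - 325.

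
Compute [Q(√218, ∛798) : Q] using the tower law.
[Q(√218, ∛798) : Q] = 6

Let L = Q(√218, ∛798). Since Q(√218) ⊂ L and [Q(√218):Q] = 2, the tower law gives 2 | [L:Q]. Likewise Q(∛798) ⊂ L with [Q(∛798):Q] = 3 (because 798 is not a perfect cube), so 3 | [L:Q]. As gcd(2,3) = 1, [L:Q] is divisible by 6. Conversely L is generated over Q by √218 and ∛798, so [L:Q] ≤ 2·3 = 6. Therefore [Q(√218, ∛798) : Q] = 6.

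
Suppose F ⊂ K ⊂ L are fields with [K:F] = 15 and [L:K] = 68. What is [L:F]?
[L:F] = 1020

The tower law says that for any tower of field extensions F ⊂ K ⊂ L with finite degrees, [L:F] = [L:K] · [K:F]. Here this gives [L:F] = 68 · 15 = 1020.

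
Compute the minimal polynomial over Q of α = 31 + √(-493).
m_α(x) = x^2 - 62x + 1454

From α - 31 = √(-493), squaring gives (α - 31)^2 = -493, i.e. α^2 - 62α + 961 = -493, so α^2 - 62α + 1454 = 0. The discriminant of x^2 - 62x + 1454 is (-62)^2 - 4·(1454) = 3844 - 5816 = -1972, and 4·(-493) is not a perfect square in Q since -493 is squarefree and ≠ 1. Hence x^2 - 62x + 1454 is irreducible over Q and is the minimal polynomial of α.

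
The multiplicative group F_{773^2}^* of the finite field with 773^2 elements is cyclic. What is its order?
|F_{773^2}^*| = 597528

F_{773^2} has 773^2 = 597529 elements; its multiplicative group consists of all nonzero elements, so |F_{773^2}^*| = 597529 - 1 = 597528. (It is cyclic since any finite subgroup of the multiplicative group of a field is cyclic.)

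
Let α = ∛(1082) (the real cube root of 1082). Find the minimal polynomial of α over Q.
m_α(x) = x^3 - 1082

α satisfies α^3 = 1082, so x^3 - 1082 annihilates α. By the rational root test, a rational root p/q (in lowest terms) of x^3 - 1082 would satisfy p^3 = 1082 q^3, forcing q = 1 and p^3 = 1082; but 1082 is not a perfect cube, contradiction. A monic cubic over Q with no rational root is irreducible (any nontrivial factorization would include a linear factor). Hence x^3 - 1082 is the minimal polynomial of α, and in particular [Q(α):Q] = 3.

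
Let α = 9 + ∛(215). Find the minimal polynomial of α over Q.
m_α(x) = x^3 - 27x^2 + 243x - 944

Set β = α - 9 = ∛(215), so β^3 = 215. Then (α - 9)^3 - 215 = 0, i.e. α is a root of g(x) = (x - 9)^3 - 215 = x^3 - 27x^2 + 243x - 944. Since g(x) = h(x - 9) where h(x) = x^3 - 215, and h is irreducible over Q (because 215 is not a perfect cube, so h has no rational root, and a monic cubic with no rational root is irreducible), g is also irreducible (irreducibility is preserved under the substitution x → x - 9). Hence m_α(x) = x^3 - 27x^2 + 243x - 944.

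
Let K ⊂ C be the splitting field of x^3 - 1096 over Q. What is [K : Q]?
[K : Q] = 6

The roots of x^3 - 1096 are ∛1096, ω∛1096, ω^2∛1096 where ω = e^(2πi/3) is a primitive cube root of unity, so K = Q(∛1096, ω). Now [Q(∛1096):Q] = 3 (since 1096 is not a perfect cube, x^3 - 1096 is irreducible) and [Q(ω):Q] = 2. Both 2 and 3 divide [K:Q], and [K:Q] ≤ 3·2 = 6, so [K:Q] = 6. (Equivalently: Q(∛1096) ⊂ R but ω ∉ R, so [K : Q(∛1096)] = 2.)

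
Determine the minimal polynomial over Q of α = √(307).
m_α(x) = x^2 - 307

α satisfies α^2 - 307 = 0, so x^2 - 307 annihilates α. Since d = 307 is squarefree and ≠ 1, it is not a perfect square in Q, so x^2 - 307 has no rational root and is therefore irreducible over Q (a degree-2 polynomial over a field is irreducible iff it has no root). Hence m_α(x) = x^2 - 307.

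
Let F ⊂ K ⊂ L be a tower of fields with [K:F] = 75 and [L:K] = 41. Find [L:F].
[L:F] = 3075

The tower law says that for any tower of field extensions F ⊂ K ⊂ L with finite degrees, [L:F] = [L:K] · [K:F]. Here this gives [L:F] = 41 · 75 = 3075.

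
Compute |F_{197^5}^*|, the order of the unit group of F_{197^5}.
|F_{197^5}^*| = 296709280756

F_{197^5} has 197^5 = 296709280757 elements; its multiplicative group consists of all nonzero elements, so |F_{197^5}^*| = 296709280757 - 1 = 296709280756. (It is cyclic since any finite subgroup of the multiplicative group of a field is cyclic.)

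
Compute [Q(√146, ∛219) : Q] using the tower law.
[Q(√146, ∛219) : Q] = 6

Let L = Q(√146, ∛219). Since Q(√146) ⊂ L and [Q(√146):Q] = 2, the tower law gives 2 | [L:Q]. Likewise Q(∛219) ⊂ L with [Q(∛219):Q] = 3 (because 219 is not a perfect cube), so 3 | [L:Q]. As gcd(2,3) = 1, [L:Q] is divisible by 6. Conversely L is generated over Q by √146 and ∛219, so [L:Q] ≤ 2·3 = 6. Therefore [Q(√146, ∛219) : Q] = 6.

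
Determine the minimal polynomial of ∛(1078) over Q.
m_α(x) = x^3 - 1078

α satisfies α^3 = 1078, so x^3 - 1078 annihilates α. By the rational root test, a rational root p/q (in lowest terms) of x^3 - 1078 would satisfy p^3 = 1078 q^3, forcing q = 1 and p^3 = 1078; but 1078 is not a perfect cube, contradiction. A monic cubic over Q with no rational root is irreducible (any nontrivial factorization would include a linear factor). Hence x^3 - 1078 is the minimal polynomial of α, and in particular [Q(α):Q] = 3.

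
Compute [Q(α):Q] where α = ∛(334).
[Q(α):Q] = 3

The minimal polynomial of α is x^3 - 334, irreducible over Q since 334 is not a perfect cube (so x^3 - 334 has no rational root). Hence [Q(α):Q] = deg(m_α) = 3.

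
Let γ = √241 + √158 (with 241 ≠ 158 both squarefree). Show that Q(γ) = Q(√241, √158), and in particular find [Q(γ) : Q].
[Q(γ) : Q] = 4 (equivalently, Q(γ) = Q(√241, √158))

Obviously Q(γ) ⊆ Q(√241, √158), and [Q(√241, √158):Q] = 4 (since 241, 158 are distinct squarefree integers > 1 with 38078 not a perfect square). To show equality we compute the minimal polynomial of γ. From γ = √241 + √158: γ^2 = 241 + 2√(38078) + 158 = 399 + 2√(38078), so γ^2 - 399 = 2√(38078); squaring, (γ^2 - 399)^2 = 4·38078, i.e. γ^4 - 798γ^2 + 159201 - 152312 = 0, i.e. γ^4 - 798γ^2 + 6889 = 0. So γ is a root of x^4 - 798x^2 + 6889. This polynomial is irreducible over Q: it has no rational root (each ±√241 ± √158 is irrational), and any factorization into two quadratics over Q would force √(38078) ∈ Q (pairing opposite roots) or √241, √158 ∈ Q (other pairings), all impossible. Hence [Q(γ):Q] = 4 = [Q(√241, √158):Q], so Q(γ) = Q(√241, √158).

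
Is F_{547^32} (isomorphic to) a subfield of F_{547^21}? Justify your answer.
No: F_{547^32} is not a subfield of F_{547^21}

F_{p^m} embeds in F_{p^n} iff m | n. Here 32 ∤ 21 (since 21 = 0·32 + 21 with remainder 21 ≠ 0), so F_{547^32} is not a subfield of F_{547^21}. Equivalently: if it were, the tower law would give 32 = [F_{547^32}:F_547] dividing [F_{547^21}:F_547] = 21, contradiction.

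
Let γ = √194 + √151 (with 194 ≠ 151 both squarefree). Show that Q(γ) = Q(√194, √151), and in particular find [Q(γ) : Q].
[Q(γ) : Q] = 4 (equivalently, Q(γ) = Q(√194, √151))

Obviously Q(γ) ⊆ Q(√194, √151), and [Q(√194, √151):Q] = 4 (since 194, 151 are distinct squarefree integers > 1 with 29294 not a perfect square). To show equality we compute the minimal polynomial of γ. From γ = √194 + √151: γ^2 = 194 + 2√(29294) + 151 = 345 + 2√(29294), so γ^2 - 345 = 2√(29294); squaring, (γ^2 - 345)^2 = 4·29294, i.e. γ^4 - 690γ^2 + 119025 - 117176 = 0, i.e. γ^4 - 690γ^2 + 1849 = 0. So γ is a root of x^4 - 690x^2 + 1849. This polynomial is irreducible over Q: it has no rational root (each ±√194 ± √151 is irrational), and any factorization into two quadratics over Q would force √(29294) ∈ Q (pairing opposite roots) or √194, √151 ∈ Q (other pairings), all impossible. Hence [Q(γ):Q] = 4 = [Q(√194, √151):Q], so Q(γ) = Q(√194, √151).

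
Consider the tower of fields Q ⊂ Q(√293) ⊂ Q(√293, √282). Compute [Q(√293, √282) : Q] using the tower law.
[Q(√293, √282) : Q] = 4

[Q(√293):Q] = 2 (min poly x^2 - 293, irreducible since 293 is squarefree > 1). For the top step, suppose √282 ∈ Q(√293), say √282 = c + d√293 with c, d ∈ Q. Squaring: 282 = c^2 + 293d^2 + 2cd√293. Since √293 ∉ Q this forces 2cd = 0. If d = 0 then √282 = c ∈ Q, contradicting 282 squarefree > 1. If c = 0 then 282 = 293d^2, so 293·282 = (293d)^2 is a perfect square in Q — but 293·282 = 82626 is not a perfect square (since 293 and 282 are distinct squarefree integers). Contradiction. Hence √282 ∉ Q(√293), so x^2 - 282 stays irreducible over Q(√293) and [Q(√293, √282) : Q(√293)] = 2. By the tower law, [Q(√293, √282) : Q] = 2 · 2 = 4.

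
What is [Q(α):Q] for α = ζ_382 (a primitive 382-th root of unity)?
[Q(α):Q] = 190

The minimal polynomial of ζ_382 over Q is the 382-th cyclotomic polynomial Φ_382(x), which is irreducible over Q and has degree φ(382) = 190. Hence [Q(α):Q] = φ(382) = 190.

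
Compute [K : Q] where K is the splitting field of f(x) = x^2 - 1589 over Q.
[K : Q] = 2

f(x) = x^2 - 1589 factors as (x - √1589)(x + √1589). The splitting field is K = Q(√1589). Since 1589 is squarefree and > 1, it is not a perfect square, so x^2 - 1589 is irreducible over Q and [Q(√1589) : Q] = 2. Hence [K : Q] = 2.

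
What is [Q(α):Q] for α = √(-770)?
[Q(α):Q] = 2

[Q(α):Q] equals the degree of the minimal polynomial of α. Here α^2 = -770 and x^2 + 770 is irreducible (d = -770 is squarefree, ≠ 1, hence not a square), so deg(m_α) = 2. Thus [Q(α):Q] = 2.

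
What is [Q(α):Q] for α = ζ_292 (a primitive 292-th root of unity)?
[Q(α):Q] = 144

The minimal polynomial of ζ_292 over Q is the 292-th cyclotomic polynomial Φ_292(x), which is irreducible over Q and has degree φ(292) = 144. Hence [Q(α):Q] = φ(292) = 144.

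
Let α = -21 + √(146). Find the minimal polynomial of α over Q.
m_α(x) = x^2 + 42x + 295

From α + 21 = √(146), squaring gives (α + 21)^2 = 146, i.e. α^2 + 42α + 441 = 146, so α^2 + 42α + 295 = 0. The discriminant of x^2 + 42x + 295 is (42)^2 - 4·(295) = 1764 - 1180 = 584, and 4·(146) is not a perfect square in Q since 146 is squarefree and ≠ 1. Hence x^2 + 42x + 295 is irreducible over Q and is the minimal polynomial of α.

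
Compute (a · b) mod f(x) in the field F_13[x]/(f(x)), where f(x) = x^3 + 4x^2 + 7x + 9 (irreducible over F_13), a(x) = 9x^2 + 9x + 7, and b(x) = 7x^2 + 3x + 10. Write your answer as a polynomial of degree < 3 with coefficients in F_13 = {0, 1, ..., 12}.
a · b ≡ 9x^2 + 2x + 7 (mod f(x))

Multiply in F_13[x]: a(x)·b(x) = (9x^2 + 9x + 7)·(7x^2 + 3x + 10) = 11x^4 + 12x^3 + 10x^2 + 7x + 5. This has degree ≥ 3, so divide by f(x) over F_13: 11x^4 + 12x^3 + 10x^2 + 7x + 5 = (11x + 7)·(x^3 + 4x^2 + 7x + 9) + (9x^2 + 2x + 7). Hence a·b ≡ 9x^2 + 2x + 7 (mod f). (F_13[x]/(f) is a field with 13^3 = 2197 elements since f is irreducible of degree 3.)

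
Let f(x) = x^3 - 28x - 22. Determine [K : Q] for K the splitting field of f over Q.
[K : Q] = 6

By the rational root test, any rational root of the monic integer polynomial f(x) = x^3 - 28x - 22 must be an integer dividing the constant term -22, i.e. one of ±{1, 2, 11, 22}. Evaluating: f(1) = -49, f(-1) = 5, f(2) = -70, f(-2) = 26, f(11) = 1001, f(-11) = -1045, f(22) = 10010, f(-22) = -10054; none is 0, so f has no rational root and is therefore irreducible over Q (a cubic with no linear factor over a field is irreducible). For an irreducible cubic, the Galois group is A_3 or S_3 according as the discriminant disc(f) = -4a^3 - 27b^2 = -4·(-28)^3 - 27·(-22)^2 = 74740 is or is not a square in Q. Here disc(f) = 74740 is not a perfect square in Q, so the Galois group of f over Q is not contained in A_3 and must be all of S_3. The splitting field has degree |S_3| = 6 over Q, so [K : Q] = 6.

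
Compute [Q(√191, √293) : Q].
[Q(√191, √293) : Q] = 4

[Q(√191):Q] = 2 (min poly x^2 - 191, irreducible since 191 is squarefree > 1). For the top step, suppose √293 ∈ Q(√191), say √293 = c + d√191 with c, d ∈ Q. Squaring: 293 = c^2 + 191d^2 + 2cd√191. Since √191 ∉ Q this forces 2cd = 0. If d = 0 then √293 = c ∈ Q, contradicting 293 squarefree > 1. If c = 0 then 293 = 191d^2, so 191·293 = (191d)^2 is a perfect square in Q — but 191·293 = 55963 is not a perfect square (since 191 and 293 are distinct squarefree integers). Contradiction. Hence √293 ∉ Q(√191), so x^2 - 293 stays irreducible over Q(√191) and [Q(√191, √293) : Q(√191)] = 2. By the tower law, [Q(√191, √293) : Q] = 2 · 2 = 4.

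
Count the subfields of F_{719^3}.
F_{719^3} has 2 subfields

The subfields of F_{p^n} are exactly the fields F_{p^d} for d | n (each is the fixed field of the unique index-d subgroup of Gal(F_{p^n}/F_p) ≅ Z/nZ). The divisors of n = 3 are {1, 3}, giving 2 subfields: F_{719^1}, F_{719^3}.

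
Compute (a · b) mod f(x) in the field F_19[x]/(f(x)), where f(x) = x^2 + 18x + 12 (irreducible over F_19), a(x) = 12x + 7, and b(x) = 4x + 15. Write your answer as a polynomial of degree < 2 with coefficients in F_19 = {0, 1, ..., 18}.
a · b ≡ 9x + 4 (mod f(x))

Multiply in F_19[x]: a(x)·b(x) = (12x + 7)·(4x + 15) = 10x^2 + 18x + 10. This has degree ≥ 2, so divide by f(x) over F_19: 10x^2 + 18x + 10 = (10)·(x^2 + 18x + 12) + (9x + 4). Hence a·b ≡ 9x + 4 (mod f). (F_19[x]/(f) is a field with 19^2 = 361 elements since f is irreducible of degree 2.)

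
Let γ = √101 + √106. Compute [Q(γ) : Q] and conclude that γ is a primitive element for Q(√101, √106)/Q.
[Q(γ) : Q] = 4 (equivalently, Q(γ) = Q(√101, √106))

Obviously Q(γ) ⊆ Q(√101, √106), and [Q(√101, √106):Q] = 4 (since 101, 106 are distinct squarefree integers > 1 with 10706 not a perfect square). To show equality we compute the minimal polynomial of γ. From γ = √101 + √106: γ^2 = 101 + 2√(10706) + 106 = 207 + 2√(10706), so γ^2 - 207 = 2√(10706); squaring, (γ^2 - 207)^2 = 4·10706, i.e. γ^4 - 414γ^2 + 42849 - 42824 = 0, i.e. γ^4 - 414γ^2 + 25 = 0. So γ is a root of x^4 - 414x^2 + 25. This polynomial is irreducible over Q: it has no rational root (each ±√101 ± √106 is irrational), and any factorization into two quadratics over Q would force √(10706) ∈ Q (pairing opposite roots) or √101, √106 ∈ Q (other pairings), all impossible. Hence [Q(γ):Q] = 4 = [Q(√101, √106):Q], so Q(γ) = Q(√101, √106).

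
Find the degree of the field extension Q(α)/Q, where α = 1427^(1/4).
[Q(α):Q] = 4

α is a root of x^4 - 1427. By Eisenstein's criterion at the prime p = 1427 (which divides the constant term 1427 but p^2 = 2036329 does not, since 1427 is squarefree), x^4 - 1427 is irreducible over Q. Hence [Q(α):Q] = 4.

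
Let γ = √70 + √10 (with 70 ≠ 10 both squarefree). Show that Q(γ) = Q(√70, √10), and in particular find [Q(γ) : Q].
[Q(γ) : Q] = 4 (equivalently, Q(γ) = Q(√70, √10))

Obviously Q(γ) ⊆ Q(√70, √10), and [Q(√70, √10):Q] = 4 (since 70, 10 are distinct squarefree integers > 1 with 700 not a perfect square). To show equality we compute the minimal polynomial of γ. From γ = √70 + √10: γ^2 = 70 + 2√(700) + 10 = 80 + 2√(700), so γ^2 - 80 = 2√(700); squaring, (γ^2 - 80)^2 = 4·700, i.e. γ^4 - 160γ^2 + 6400 - 2800 = 0, i.e. γ^4 - 160γ^2 + 3600 = 0. So γ is a root of x^4 - 160x^2 + 3600. This polynomial is irreducible over Q: it has no rational root (each ±√70 ± √10 is irrational), and any factorization into two quadratics over Q would force √(700) ∈ Q (pairing opposite roots) or √70, √10 ∈ Q (other pairings), all impossible. Hence [Q(γ):Q] = 4 = [Q(√70, √10):Q], so Q(γ) = Q(√70, √10).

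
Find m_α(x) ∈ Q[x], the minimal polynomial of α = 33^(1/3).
m_α(x) = x^3 - 33

α satisfies α^3 = 33, so x^3 - 33 annihilates α. By the rational root test, a rational root p/q (in lowest terms) of x^3 - 33 would satisfy p^3 = 33 q^3, forcing q = 1 and p^3 = 33; but 33 is not a perfect cube, contradiction. A monic cubic over Q with no rational root is irreducible (any nontrivial factorization would include a linear factor). Hence x^3 - 33 is the minimal polynomial of α, and in particular [Q(α):Q] = 3.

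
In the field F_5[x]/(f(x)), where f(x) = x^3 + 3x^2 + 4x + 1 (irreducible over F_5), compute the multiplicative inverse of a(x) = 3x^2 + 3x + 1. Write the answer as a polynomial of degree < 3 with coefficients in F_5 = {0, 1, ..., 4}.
a(x)^(-1) ≡ 4x + 3 (mod f(x))

Since f is irreducible over F_5, F_5[x]/(f) is a field and a(x) ≠ 0 has an inverse. Apply the extended Euclidean algorithm to f(x) and a(x) in F_5[x]: f(x) = (2x + 4)·a(x) + (2). The last nonzero remainder is the constant 2 = gcd(f, a) in F_5. Back-substituting through the division chain expresses 2 = s(x)·a(x) + t(x)·f(x) with s(x) ≡ 3x + 1 (mod f), so (3x + 1)·a(x) ≡ 2 (mod f). Multiplying by 2^(-1) ≡ 3 in F_5 gives a(x)^(-1) ≡ 3·(3x + 1) ≡ 4x + 3 (mod f). Check: (3x^2 + 3x + 1)·(4x + 3) = 2x^3 + x^2 + 3x + 3 ≡ 1 (mod x^3 + 3x^2 + 4x + 1).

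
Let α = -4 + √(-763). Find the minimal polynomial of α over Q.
m_α(x) = x^2 + 8x + 779

From α + 4 = √(-763), squaring gives (α + 4)^2 = -763, i.e. α^2 + 8α + 16 = -763, so α^2 + 8α + 779 = 0. The discriminant of x^2 + 8x + 779 is (8)^2 - 4·(779) = 64 - 3116 = -3052, and 4·(-763) is not a perfect square in Q since -763 is squarefree and ≠ 1. Hence x^2 + 8x + 779 is irreducible over Q and is the minimal polynomial of α.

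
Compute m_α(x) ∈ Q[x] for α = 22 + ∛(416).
m_α(x) = x^3 - 66x^2 + 1452x - 11064

Set β = α - 22 = ∛(416), so β^3 = 416. Then (α - 22)^3 - 416 = 0, i.e. α is a root of g(x) = (x - 22)^3 - 416 = x^3 - 66x^2 + 1452x - 11064. Since g(x) = h(x - 22) where h(x) = x^3 - 416, and h is irreducible over Q (because 416 is not a perfect cube, so h has no rational root, and a monic cubic with no rational root is irreducible), g is also irreducible (irreducibility is preserved under the substitution x → x - 22). Hence m_α(x) = x^3 - 66x^2 + 1452x - 11064.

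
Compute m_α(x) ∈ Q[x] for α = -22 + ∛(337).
m_α(x) = x^3 + 66x^2 + 1452x + 10311

Set β = α + 22 = ∛(337), so β^3 = 337. Then (α + 22)^3 - 337 = 0, i.e. α is a root of g(x) = (x + 22)^3 - 337 = x^3 + 66x^2 + 1452x + 10311. Since g(x) = h(x + 22) where h(x) = x^3 - 337, and h is irreducible over Q (because 337 is not a perfect cube, so h has no rational root, and a monic cubic with no rational root is irreducible), g is also irreducible (irreducibility is preserved under the substitution x → x + 22). Hence m_α(x) = x^3 + 66x^2 + 1452x + 10311.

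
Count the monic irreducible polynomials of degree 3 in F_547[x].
There are 54555592 monic irreducible polynomials of degree 3 over F_547

Each element of F_{547^3} that lies in no proper subfield is a root of exactly one monic irreducible of degree 3 over F_547, and each such polynomial has 3 distinct roots in F_{547^3}. By Möbius inversion the count is N_547(3) = (1/3) Σ_{d|3} μ(3/d) · 547^d = (1/3)(μ(3)·547^1 + μ(1)·547^3) = 163666776/3 = 54555592.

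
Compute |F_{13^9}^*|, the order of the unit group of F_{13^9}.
|F_{13^9}^*| = 10604499372

F_{13^9} has 13^9 = 10604499373 elements; its multiplicative group consists of all nonzero elements, so |F_{13^9}^*| = 10604499373 - 1 = 10604499372. (It is cyclic since any finite subgroup of the multiplicative group of a field is cyclic.)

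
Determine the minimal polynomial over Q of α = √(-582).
m_α(x) = x^2 + 582

α satisfies α^2 + 582 = 0, so x^2 + 582 annihilates α. Since d = -582 is squarefree and ≠ 1, it is not a perfect square in Q, so x^2 + 582 has no rational root and is therefore irreducible over Q (a degree-2 polynomial over a field is irreducible iff it has no root). Hence m_α(x) = x^2 + 582.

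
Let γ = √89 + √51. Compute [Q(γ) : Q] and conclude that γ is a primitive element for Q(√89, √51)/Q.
[Q(γ) : Q] = 4 (equivalently, Q(γ) = Q(√89, √51))

Obviously Q(γ) ⊆ Q(√89, √51), and [Q(√89, √51):Q] = 4 (since 89, 51 are distinct squarefree integers > 1 with 4539 not a perfect square). To show equality we compute the minimal polynomial of γ. From γ = √89 + √51: γ^2 = 89 + 2√(4539) + 51 = 140 + 2√(4539), so γ^2 - 140 = 2√(4539); squaring, (γ^2 - 140)^2 = 4·4539, i.e. γ^4 - 280γ^2 + 19600 - 18156 = 0, i.e. γ^4 - 280γ^2 + 1444 = 0. So γ is a root of x^4 - 280x^2 + 1444. This polynomial is irreducible over Q: it has no rational root (each ±√89 ± √51 is irrational), and any factorization into two quadratics over Q would force √(4539) ∈ Q (pairing opposite roots) or √89, √51 ∈ Q (other pairings), all impossible. Hence [Q(γ):Q] = 4 = [Q(√89, √51):Q], so Q(γ) = Q(√89, √51).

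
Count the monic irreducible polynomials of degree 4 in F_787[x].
There are 95904334698 monic irreducible polynomials of degree 4 over F_787

Each element of F_{787^4} that lies in no proper subfield is a root of exactly one monic irreducible of degree 4 over F_787, and each such polynomial has 4 distinct roots in F_{787^4}. By Möbius inversion the count is N_787(4) = (1/4) Σ_{d|4} μ(4/d) · 787^d = (1/4)(μ(4)·787^1 + μ(2)·787^2 + μ(1)·787^4) = 383617338792/4 = 95904334698.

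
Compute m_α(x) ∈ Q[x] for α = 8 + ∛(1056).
m_α(x) = x^3 - 24x^2 + 192x - 1568

Set β = α - 8 = ∛(1056), so β^3 = 1056. Then (α - 8)^3 - 1056 = 0, i.e. α is a root of g(x) = (x - 8)^3 - 1056 = x^3 - 24x^2 + 192x - 1568. Since g(x) = h(x - 8) where h(x) = x^3 - 1056, and h is irreducible over Q (because 1056 is not a perfect cube, so h has no rational root, and a monic cubic with no rational root is irreducible), g is also irreducible (irreducibility is preserved under the substitution x → x - 8). Hence m_α(x) = x^3 - 24x^2 + 192x - 1568.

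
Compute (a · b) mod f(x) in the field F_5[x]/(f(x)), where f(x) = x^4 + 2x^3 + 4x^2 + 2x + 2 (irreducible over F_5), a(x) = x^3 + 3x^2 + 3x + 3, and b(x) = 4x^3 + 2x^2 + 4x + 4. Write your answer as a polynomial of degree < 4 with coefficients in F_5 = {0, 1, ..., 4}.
a · b ≡ 4x^3 + 4x^2 + 4x + 4 (mod f(x))

Multiply in F_5[x]: a(x)·b(x) = (x^3 + 3x^2 + 3x + 3)·(4x^3 + 2x^2 + 4x + 4) = 4x^6 + 4x^5 + 2x^4 + 4x^3 + 4x + 2. This has degree ≥ 4, so divide by f(x) over F_5: 4x^6 + 4x^5 + 2x^4 + 4x^3 + 4x + 2 = (4x^2 + x + 4)·(x^4 + 2x^3 + 4x^2 + 2x + 2) + (4x^3 + 4x^2 + 4x + 4). Hence a·b ≡ 4x^3 + 4x^2 + 4x + 4 (mod f). (F_5[x]/(f) is a field with 5^4 = 625 elements since f is irreducible of degree 4.)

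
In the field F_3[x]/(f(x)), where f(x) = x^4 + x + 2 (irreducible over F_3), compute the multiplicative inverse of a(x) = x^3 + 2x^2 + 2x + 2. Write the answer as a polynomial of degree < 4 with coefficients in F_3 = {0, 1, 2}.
a(x)^(-1) ≡ 2x^3 + x^2 + 2 (mod f(x))

Since f is irreducible over F_3, F_3[x]/(f) is a field and a(x) ≠ 0 has an inverse. Apply the extended Euclidean algorithm to f(x) and a(x) in F_3[x]: f(x) = (x + 1)·a(x) + (2x^2);  a(x) = (2x + 1)·(2x^2) + (2x + 2);  (2x^2) = (x + 2)·(2x + 2) + (2). The last nonzero remainder is the constant 2 = gcd(f, a) in F_3. Back-substituting through the division chain expresses 2 = s(x)·a(x) + t(x)·f(x) with s(x) ≡ x^3 + 2x^2 + 1 (mod f), so (x^3 + 2x^2 + 1)·a(x) ≡ 2 (mod f). Multiplying by 2^(-1) ≡ 2 in F_3 gives a(x)^(-1) ≡ 2·(x^3 + 2x^2 + 1) ≡ 2x^3 + x^2 + 2 (mod f). Check: (x^3 + 2x^2 + 2x + 2)·(2x^3 + x^2 + 2) = 2x^6 + 2x^5 + 2x^3 + x + 1 ≡ 1 (mod x^4 + x + 2).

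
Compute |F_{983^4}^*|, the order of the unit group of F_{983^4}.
|F_{983^4}^*| = 933714431520

F_{983^4} has 983^4 = 933714431521 elements; its multiplicative group consists of all nonzero elements, so |F_{983^4}^*| = 933714431521 - 1 = 933714431520. (It is cyclic since any finite subgroup of the multiplicative group of a field is cyclic.)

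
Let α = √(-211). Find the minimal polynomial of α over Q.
m_α(x) = x^2 + 211

α satisfies α^2 + 211 = 0, so x^2 + 211 annihilates α. Since d = -211 is squarefree and ≠ 1, it is not a perfect square in Q, so x^2 + 211 has no rational root and is therefore irreducible over Q (a degree-2 polynomial over a field is irreducible iff it has no root). Hence m_α(x) = x^2 + 211.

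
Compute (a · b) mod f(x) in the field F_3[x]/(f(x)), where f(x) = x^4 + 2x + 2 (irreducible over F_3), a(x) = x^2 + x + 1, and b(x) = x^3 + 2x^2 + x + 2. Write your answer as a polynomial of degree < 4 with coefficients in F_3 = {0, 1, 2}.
a · b ≡ x^3 + x + 2 (mod f(x))

Multiply in F_3[x]: a(x)·b(x) = (x^2 + x + 1)·(x^3 + 2x^2 + x + 2) = x^5 + x^3 + 2x^2 + 2. This has degree ≥ 4, so divide by f(x) over F_3: x^5 + x^3 + 2x^2 + 2 = (x)·(x^4 + 2x + 2) + (x^3 + x + 2). Hence a·b ≡ x^3 + x + 2 (mod f). (F_3[x]/(f) is a field with 3^4 = 81 elements since f is irreducible of degree 4.)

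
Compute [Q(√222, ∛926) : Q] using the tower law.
[Q(√222, ∛926) : Q] = 6

Let L = Q(√222, ∛926). Since Q(√222) ⊂ L and [Q(√222):Q] = 2, the tower law gives 2 | [L:Q]. Likewise Q(∛926) ⊂ L with [Q(∛926):Q] = 3 (because 926 is not a perfect cube), so 3 | [L:Q]. As gcd(2,3) = 1, [L:Q] is divisible by 6. Conversely L is generated over Q by √222 and ∛926, so [L:Q] ≤ 2·3 = 6. Therefore [Q(√222, ∛926) : Q] = 6.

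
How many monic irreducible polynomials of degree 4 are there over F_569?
There are 26205215340 monic irreducible polynomials of degree 4 over F_569

Each element of F_{569^4} that lies in no proper subfield is a root of exactly one monic irreducible of degree 4 over F_569, and each such polynomial has 4 distinct roots in F_{569^4}. By Möbius inversion the count is N_569(4) = (1/4) Σ_{d|4} μ(4/d) · 569^d = (1/4)(μ(4)·569^1 + μ(2)·569^2 + μ(1)·569^4) = 104820861360/4 = 26205215340.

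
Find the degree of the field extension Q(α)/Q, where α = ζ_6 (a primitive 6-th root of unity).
[Q(α):Q] = 2

The minimal polynomial of ζ_6 over Q is the 6-th cyclotomic polynomial Φ_6(x), which is irreducible over Q and has degree φ(6) = 2. Hence [Q(α):Q] = φ(6) = 2.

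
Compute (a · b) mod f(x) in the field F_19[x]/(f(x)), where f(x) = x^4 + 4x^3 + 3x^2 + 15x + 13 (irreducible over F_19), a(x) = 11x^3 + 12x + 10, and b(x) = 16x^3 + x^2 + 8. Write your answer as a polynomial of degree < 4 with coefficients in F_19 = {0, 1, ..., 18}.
a · b ≡ 6x^3 + 11x^2 + x + 9 (mod f(x))

Multiply in F_19[x]: a(x)·b(x) = (11x^3 + 12x + 10)·(16x^3 + x^2 + 8) = 5x^6 + 11x^5 + 2x^4 + 13x^3 + 10x^2 + x + 4. This has degree ≥ 4, so divide by f(x) over F_19: 5x^6 + 11x^5 + 2x^4 + 13x^3 + 10x^2 + x + 4 = (5x^2 + 10x + 4)·(x^4 + 4x^3 + 3x^2 + 15x + 13) + (6x^3 + 11x^2 + x + 9). Hence a·b ≡ 6x^3 + 11x^2 + x + 9 (mod f). (F_19[x]/(f) is a field with 19^4 = 130321 elements since f is irreducible of degree 4.)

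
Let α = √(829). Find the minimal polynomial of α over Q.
m_α(x) = x^2 - 829

α satisfies α^2 - 829 = 0, so x^2 - 829 annihilates α. Since d = 829 is squarefree and ≠ 1, it is not a perfect square in Q, so x^2 - 829 has no rational root and is therefore irreducible over Q (a degree-2 polynomial over a field is irreducible iff it has no root). Hence m_α(x) = x^2 - 829.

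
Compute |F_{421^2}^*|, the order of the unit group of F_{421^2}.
|F_{421^2}^*| = 177240

F_{421^2} has 421^2 = 177241 elements; its multiplicative group consists of all nonzero elements, so |F_{421^2}^*| = 177241 - 1 = 177240. (It is cyclic since any finite subgroup of the multiplicative group of a field is cyclic.)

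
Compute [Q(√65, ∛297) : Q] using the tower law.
[Q(√65, ∛297) : Q] = 6

Let L = Q(√65, ∛297). Since Q(√65) ⊂ L and [Q(√65):Q] = 2, the tower law gives 2 | [L:Q]. Likewise Q(∛297) ⊂ L with [Q(∛297):Q] = 3 (because 297 is not a perfect cube), so 3 | [L:Q]. As gcd(2,3) = 1, [L:Q] is divisible by 6. Conversely L is generated over Q by √65 and ∛297, so [L:Q] ≤ 2·3 = 6. Therefore [Q(√65, ∛297) : Q] = 6.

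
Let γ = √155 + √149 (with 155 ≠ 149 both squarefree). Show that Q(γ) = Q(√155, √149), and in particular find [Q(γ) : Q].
[Q(γ) : Q] = 4 (equivalently, Q(γ) = Q(√155, √149))

Obviously Q(γ) ⊆ Q(√155, √149), and [Q(√155, √149):Q] = 4 (since 155, 149 are distinct squarefree integers > 1 with 23095 not a perfect square). To show equality we compute the minimal polynomial of γ. From γ = √155 + √149: γ^2 = 155 + 2√(23095) + 149 = 304 + 2√(23095), so γ^2 - 304 = 2√(23095); squaring, (γ^2 - 304)^2 = 4·23095, i.e. γ^4 - 608γ^2 + 92416 - 92380 = 0, i.e. γ^4 - 608γ^2 + 36 = 0. So γ is a root of x^4 - 608x^2 + 36. This polynomial is irreducible over Q: it has no rational root (each ±√155 ± √149 is irrational), and any factorization into two quadratics over Q would force √(23095) ∈ Q (pairing opposite roots) or √155, √149 ∈ Q (other pairings), all impossible. Hence [Q(γ):Q] = 4 = [Q(√155, √149):Q], so Q(γ) = Q(√155, √149).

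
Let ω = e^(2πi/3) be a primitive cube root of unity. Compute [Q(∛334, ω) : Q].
[Q(∛334, ω) : Q] = 6

[Q(∛334):Q] = 3 (min poly x^3 - 334, irreducible since 334 is not a perfect cube). [Q(ω):Q] = 2 (min poly x^2 + x + 1). Since Q(∛334) ⊂ R and ω ∉ R, we have ω ∉ Q(∛334), so x^2 + x + 1 remains irreducible over Q(∛334) and [Q(∛334, ω) : Q(∛334)] = 2. By the tower law, [Q(∛334, ω) : Q] = 3 · 2 = 6. (In fact Q(∛334, ω) is the splitting field of x^3 - 334 over Q.)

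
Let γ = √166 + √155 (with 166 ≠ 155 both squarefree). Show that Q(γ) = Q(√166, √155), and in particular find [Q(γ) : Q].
[Q(γ) : Q] = 4 (equivalently, Q(γ) = Q(√166, √155))

Obviously Q(γ) ⊆ Q(√166, √155), and [Q(√166, √155):Q] = 4 (since 166, 155 are distinct squarefree integers > 1 with 25730 not a perfect square). To show equality we compute the minimal polynomial of γ. From γ = √166 + √155: γ^2 = 166 + 2√(25730) + 155 = 321 + 2√(25730), so γ^2 - 321 = 2√(25730); squaring, (γ^2 - 321)^2 = 4·25730, i.e. γ^4 - 642γ^2 + 103041 - 102920 = 0, i.e. γ^4 - 642γ^2 + 121 = 0. So γ is a root of x^4 - 642x^2 + 121. This polynomial is irreducible over Q: it has no rational root (each ±√166 ± √155 is irrational), and any factorization into two quadratics over Q would force √(25730) ∈ Q (pairing opposite roots) or √166, √155 ∈ Q (other pairings), all impossible. Hence [Q(γ):Q] = 4 = [Q(√166, √155):Q], so Q(γ) = Q(√166, √155).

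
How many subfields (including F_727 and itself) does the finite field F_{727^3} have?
F_{727^3} has 2 subfields

The subfields of F_{p^n} are exactly the fields F_{p^d} for d | n (each is the fixed field of the unique index-d subgroup of Gal(F_{p^n}/F_p) ≅ Z/nZ). The divisors of n = 3 are {1, 3}, giving 2 subfields: F_{727^1}, F_{727^3}.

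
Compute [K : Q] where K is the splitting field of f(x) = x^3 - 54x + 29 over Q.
[K : Q] = 6

By the rational root test, any rational root of the monic integer polynomial f(x) = x^3 - 54x + 29 must be an integer dividing the constant term 29, i.e. one of ±{1, 29}. Evaluating: f(1) = -24, f(-1) = 82, f(29) = 22852, f(-29) = -22794; none is 0, so f has no rational root and is therefore irreducible over Q (a cubic with no linear factor over a field is irreducible). For an irreducible cubic, the Galois group is A_3 or S_3 according as the discriminant disc(f) = -4a^3 - 27b^2 = -4·(-54)^3 - 27·(29)^2 = 607149 is or is not a square in Q. Here disc(f) = 607149 is not a perfect square in Q, so the Galois group of f over Q is not contained in A_3 and must be all of S_3. The splitting field has degree |S_3| = 6 over Q, so [K : Q] = 6.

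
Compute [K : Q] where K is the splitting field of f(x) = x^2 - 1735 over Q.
[K : Q] = 2

f(x) = x^2 - 1735 factors as (x - √1735)(x + √1735). The splitting field is K = Q(√1735). Since 1735 is squarefree and > 1, it is not a perfect square, so x^2 - 1735 is irreducible over Q and [Q(√1735) : Q] = 2. Hence [K : Q] = 2.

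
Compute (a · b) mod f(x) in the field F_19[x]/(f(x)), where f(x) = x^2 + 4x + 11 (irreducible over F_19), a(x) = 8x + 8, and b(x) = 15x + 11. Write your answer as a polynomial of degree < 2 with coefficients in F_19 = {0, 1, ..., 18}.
a · b ≡ 13x + 3 (mod f(x))

Multiply in F_19[x]: a(x)·b(x) = (8x + 8)·(15x + 11) = 6x^2 + 18x + 12. This has degree ≥ 2, so divide by f(x) over F_19: 6x^2 + 18x + 12 = (6)·(x^2 + 4x + 11) + (13x + 3). Hence a·b ≡ 13x + 3 (mod f). (F_19[x]/(f) is a field with 19^2 = 361 elements since f is irreducible of degree 2.)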